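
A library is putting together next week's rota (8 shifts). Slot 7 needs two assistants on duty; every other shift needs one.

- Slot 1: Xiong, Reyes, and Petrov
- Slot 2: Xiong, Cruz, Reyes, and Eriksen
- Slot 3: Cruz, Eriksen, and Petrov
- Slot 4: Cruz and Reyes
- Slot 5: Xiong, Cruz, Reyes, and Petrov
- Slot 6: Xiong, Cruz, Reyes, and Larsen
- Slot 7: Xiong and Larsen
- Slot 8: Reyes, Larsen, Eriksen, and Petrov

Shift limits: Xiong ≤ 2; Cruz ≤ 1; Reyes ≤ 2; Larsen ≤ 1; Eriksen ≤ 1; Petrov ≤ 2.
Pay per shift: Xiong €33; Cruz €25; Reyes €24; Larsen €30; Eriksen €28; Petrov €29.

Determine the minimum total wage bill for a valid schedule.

€255

Slot 7 can only be covered by Xiong and Larsen, so that assignment is forced.
Picking the cheapest available assistant for each shift independently would cost €232, but that ignores the shift limits.
An optimal schedule: Slot 1→Xiong, Slot 2→Reyes, Slot 3→Eriksen, Slot 4→Cruz, Slot 5→Petrov, Slot 6→Reyes, Slot 7→Xiong+Larsen, Slot 8→Petrov.
Total: 33 + 24 + 28 + 25 + 29 + 24 + 33 + 30 + 29 = €255.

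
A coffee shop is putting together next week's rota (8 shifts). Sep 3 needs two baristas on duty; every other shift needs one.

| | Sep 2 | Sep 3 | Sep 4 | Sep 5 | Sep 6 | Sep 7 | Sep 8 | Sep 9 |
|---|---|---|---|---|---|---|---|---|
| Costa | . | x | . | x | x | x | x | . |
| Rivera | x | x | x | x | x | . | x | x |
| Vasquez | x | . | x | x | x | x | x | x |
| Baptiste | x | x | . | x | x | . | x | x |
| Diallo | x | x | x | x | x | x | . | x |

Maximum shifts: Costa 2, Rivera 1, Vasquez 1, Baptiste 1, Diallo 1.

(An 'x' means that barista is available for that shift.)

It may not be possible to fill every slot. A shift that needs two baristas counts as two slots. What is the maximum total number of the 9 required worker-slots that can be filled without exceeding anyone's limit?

6

Total capacity across all baristas is 2+1+1+1+1 = 6, and 9 slots are needed, so at most 6 can be filled.
An assignment achieving 6: Sep 2→Vasquez, Sep 3→Costa+Baptiste, Sep 4→Rivera, Sep 7→Costa, Sep 9→Diallo.
Loads: Costa 2/2, Rivera 1/1, Vasquez 1/1, Baptiste 1/1, Diallo 1/1.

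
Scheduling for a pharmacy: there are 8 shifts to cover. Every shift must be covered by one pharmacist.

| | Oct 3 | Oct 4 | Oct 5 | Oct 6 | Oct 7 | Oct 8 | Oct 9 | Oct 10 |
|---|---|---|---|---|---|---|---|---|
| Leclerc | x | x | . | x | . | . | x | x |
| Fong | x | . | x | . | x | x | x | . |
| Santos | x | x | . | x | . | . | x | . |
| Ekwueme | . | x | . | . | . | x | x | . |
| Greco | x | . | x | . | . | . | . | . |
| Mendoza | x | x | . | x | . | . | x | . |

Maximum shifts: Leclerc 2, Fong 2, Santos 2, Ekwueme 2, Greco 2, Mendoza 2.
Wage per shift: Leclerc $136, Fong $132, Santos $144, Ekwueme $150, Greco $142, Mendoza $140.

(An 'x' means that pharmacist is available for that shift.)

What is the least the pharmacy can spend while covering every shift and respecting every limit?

$1100

Oct 7 can only be covered by Fong, so that assignment is forced.
Oct 10 can only be covered by Leclerc, so that assignment is forced.
Picking the cheapest available pharmacist for each shift independently would cost $1068, but that ignores the shift limits.
An optimal schedule: Oct 3→Greco, Oct 4→Mendoza, Oct 5→Greco, Oct 6→Leclerc, Oct 7→Fong, Oct 8→Fong, Oct 9→Mendoza, Oct 10→Leclerc.
Total: 142 + 140 + 142 + 136 + 132 + 132 + 140 + 136 = $1100.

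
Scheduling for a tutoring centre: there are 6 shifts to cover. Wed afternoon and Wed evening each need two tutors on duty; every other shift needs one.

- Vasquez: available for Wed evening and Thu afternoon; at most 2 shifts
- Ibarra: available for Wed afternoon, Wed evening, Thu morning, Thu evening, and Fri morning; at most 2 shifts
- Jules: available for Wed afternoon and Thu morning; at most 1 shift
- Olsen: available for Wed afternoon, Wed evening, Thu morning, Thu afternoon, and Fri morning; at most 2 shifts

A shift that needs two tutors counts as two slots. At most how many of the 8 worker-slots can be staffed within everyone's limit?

Total capacity across all tutors is 2+2+1+2 = 7, and 8 slots are needed, so at most 7 can be filled.
An assignment achieving 7: Wed afternoon→Jules+Olsen, Wed evening→Vasquez+Olsen, Thu afternoon→Vasquez, Thu evening→Ibarra, Fri morning→Ibarra.
Loads: Vasquez 2/2, Ibarra 2/2, Jules 1/1, Olsen 2/2.

7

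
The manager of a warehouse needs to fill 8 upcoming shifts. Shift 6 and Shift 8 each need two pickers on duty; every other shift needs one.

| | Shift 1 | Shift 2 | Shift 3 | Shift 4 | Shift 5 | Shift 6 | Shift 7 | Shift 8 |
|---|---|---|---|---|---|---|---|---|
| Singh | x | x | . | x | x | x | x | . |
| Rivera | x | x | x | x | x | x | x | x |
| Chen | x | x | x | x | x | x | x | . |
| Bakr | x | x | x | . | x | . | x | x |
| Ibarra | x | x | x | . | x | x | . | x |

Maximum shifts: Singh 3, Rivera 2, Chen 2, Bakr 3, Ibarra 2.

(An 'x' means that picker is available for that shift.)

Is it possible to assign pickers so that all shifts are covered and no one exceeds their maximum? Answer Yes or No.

One valid schedule: Shift 1→Singh, Shift 2→Chen, Shift 3→Rivera, Shift 4→Singh, Shift 5→Bakr, Shift 6→Chen+Ibarra, Shift 7→Singh, Shift 8→Rivera+Bakr.
Loads: Singh 3/3, Rivera 2/2, Chen 2/2, Bakr 2/3, Ibarra 1/2 — all within limits.

Yes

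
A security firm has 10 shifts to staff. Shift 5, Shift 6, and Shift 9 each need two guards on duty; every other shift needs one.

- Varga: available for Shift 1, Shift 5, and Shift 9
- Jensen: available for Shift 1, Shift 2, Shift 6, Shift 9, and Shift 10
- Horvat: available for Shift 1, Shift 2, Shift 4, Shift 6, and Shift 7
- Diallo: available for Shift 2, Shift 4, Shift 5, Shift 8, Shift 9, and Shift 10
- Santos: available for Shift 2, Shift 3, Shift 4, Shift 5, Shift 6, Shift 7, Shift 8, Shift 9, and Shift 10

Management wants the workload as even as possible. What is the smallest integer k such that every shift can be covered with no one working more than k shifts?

3

With 5 guards and 13 worker-slots to fill, someone must work at least ⌈13/5⌉ = 3 shifts, so k ≥ 3.
k = 3 works: Shift 1→Varga, Shift 2→Jensen, Shift 3→Santos, Shift 4→Horvat, Shift 5→Varga+Diallo, Shift 6→Jensen+Horvat, Shift 7→Horvat, Shift 8→Diallo, Shift 9→Varga+Diallo, Shift 10→Jensen.
Loads: Varga 3, Jensen 3, Horvat 3, Diallo 3, Santos 1 — all ≤ 3.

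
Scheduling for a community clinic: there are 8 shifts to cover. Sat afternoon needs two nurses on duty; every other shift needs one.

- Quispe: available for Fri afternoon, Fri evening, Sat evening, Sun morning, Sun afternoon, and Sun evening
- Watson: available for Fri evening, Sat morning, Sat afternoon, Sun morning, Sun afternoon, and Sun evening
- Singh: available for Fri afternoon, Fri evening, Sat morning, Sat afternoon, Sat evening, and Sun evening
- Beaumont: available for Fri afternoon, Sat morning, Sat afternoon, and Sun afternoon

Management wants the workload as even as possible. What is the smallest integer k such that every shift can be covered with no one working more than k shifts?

3

With 4 nurses and 9 worker-slots to fill, someone must work at least ⌈9/4⌉ = 3 shifts, so k ≥ 3.
k = 3 works: Fri afternoon→Quispe, Fri evening→Watson, Sat morning→Watson, Sat afternoon→Watson+Singh, Sat evening→Quispe, Sun morning→Quispe, Sun afternoon→Beaumont, Sun evening→Singh.
Loads: Quispe 3, Watson 3, Singh 2, Beaumont 1 — all ≤ 3.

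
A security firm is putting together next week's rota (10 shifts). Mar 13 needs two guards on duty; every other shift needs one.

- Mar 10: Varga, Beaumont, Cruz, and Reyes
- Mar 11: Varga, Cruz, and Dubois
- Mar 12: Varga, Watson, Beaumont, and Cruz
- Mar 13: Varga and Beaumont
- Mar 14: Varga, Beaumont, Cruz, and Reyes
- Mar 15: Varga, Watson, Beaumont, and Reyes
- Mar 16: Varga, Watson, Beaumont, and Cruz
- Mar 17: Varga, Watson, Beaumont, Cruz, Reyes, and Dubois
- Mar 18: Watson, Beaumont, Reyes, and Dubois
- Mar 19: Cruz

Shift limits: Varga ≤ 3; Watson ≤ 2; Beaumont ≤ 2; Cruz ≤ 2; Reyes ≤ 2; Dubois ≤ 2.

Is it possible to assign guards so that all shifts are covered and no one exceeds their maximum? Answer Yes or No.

Yes

Mar 13 can only be covered by Varga and Beaumont, so that assignment is forced.
Mar 19 can only be covered by Cruz, so that assignment is forced.
One valid schedule: Mar 10→Varga, Mar 11→Varga, Mar 12→Watson, Mar 13→Varga+Beaumont, Mar 14→Beaumont, Mar 15→Watson, Mar 16→Cruz, Mar 17→Reyes, Mar 18→Reyes, Mar 19→Cruz.
Loads: Varga 3/3, Watson 2/2, Beaumont 2/2, Cruz 2/2, Reyes 2/2, Dubois 0/2 — all within limits.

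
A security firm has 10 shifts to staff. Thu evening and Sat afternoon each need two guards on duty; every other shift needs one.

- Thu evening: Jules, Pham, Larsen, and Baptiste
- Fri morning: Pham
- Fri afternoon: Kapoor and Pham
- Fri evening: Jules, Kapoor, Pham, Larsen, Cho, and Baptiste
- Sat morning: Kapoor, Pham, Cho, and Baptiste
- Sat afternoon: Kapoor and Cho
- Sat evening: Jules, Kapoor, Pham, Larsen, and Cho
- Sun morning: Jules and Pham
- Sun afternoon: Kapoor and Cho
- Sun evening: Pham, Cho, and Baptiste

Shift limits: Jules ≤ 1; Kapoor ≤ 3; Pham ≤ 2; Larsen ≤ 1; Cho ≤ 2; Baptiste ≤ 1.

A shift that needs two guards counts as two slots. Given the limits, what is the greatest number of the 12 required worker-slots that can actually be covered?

Total capacity across all guards is 1+3+2+1+2+1 = 10, and 12 slots are needed, so at most 10 can be filled.
An assignment achieving 10: Thu evening→Larsen+Baptiste, Fri morning→Pham, Fri afternoon→Kapoor, Sat morning→Cho, Sat afternoon→Kapoor+Cho, Sun morning→Jules, Sun afternoon→Kapoor, Sun evening→Pham.
Loads: Jules 1/1, Kapoor 3/3, Pham 2/2, Larsen 1/1, Cho 2/2, Baptiste 1/1.

10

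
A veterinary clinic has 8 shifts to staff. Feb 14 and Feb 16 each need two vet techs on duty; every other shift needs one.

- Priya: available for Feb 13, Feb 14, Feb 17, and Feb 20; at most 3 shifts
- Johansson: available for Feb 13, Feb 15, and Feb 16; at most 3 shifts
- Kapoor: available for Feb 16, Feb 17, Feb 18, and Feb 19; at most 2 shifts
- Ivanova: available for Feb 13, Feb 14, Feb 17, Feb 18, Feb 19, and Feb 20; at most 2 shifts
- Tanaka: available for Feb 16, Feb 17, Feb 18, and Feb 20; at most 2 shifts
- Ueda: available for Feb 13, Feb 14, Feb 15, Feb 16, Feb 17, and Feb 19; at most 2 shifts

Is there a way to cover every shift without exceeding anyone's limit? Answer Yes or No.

One valid schedule: Feb 13→Priya, Feb 14→Priya+Ivanova, Feb 15→Johansson, Feb 16→Johansson+Tanaka, Feb 17→Ivanova, Feb 18→Kapoor, Feb 19→Kapoor, Feb 20→Priya.
Loads: Priya 3/3, Johansson 2/3, Kapoor 2/2, Ivanova 2/2, Tanaka 1/2, Ueda 0/2 — all within limits.

Yes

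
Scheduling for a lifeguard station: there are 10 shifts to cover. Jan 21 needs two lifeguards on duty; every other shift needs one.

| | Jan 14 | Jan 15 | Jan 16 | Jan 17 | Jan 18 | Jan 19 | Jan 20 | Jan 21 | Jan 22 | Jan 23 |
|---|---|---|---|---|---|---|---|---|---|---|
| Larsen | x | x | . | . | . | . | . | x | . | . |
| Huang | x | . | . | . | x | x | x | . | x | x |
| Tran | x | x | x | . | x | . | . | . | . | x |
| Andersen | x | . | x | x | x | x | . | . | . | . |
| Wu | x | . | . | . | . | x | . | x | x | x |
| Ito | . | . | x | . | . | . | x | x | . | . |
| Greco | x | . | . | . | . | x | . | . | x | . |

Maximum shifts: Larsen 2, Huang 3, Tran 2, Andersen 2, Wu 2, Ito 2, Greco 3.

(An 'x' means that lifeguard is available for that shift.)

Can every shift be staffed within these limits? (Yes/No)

Yes

Jan 17 can only be covered by Andersen, so that assignment is forced.
One valid schedule: Jan 14→Wu, Jan 15→Larsen, Jan 16→Tran, Jan 17→Andersen, Jan 18→Huang, Jan 19→Andersen, Jan 20→Huang, Jan 21→Larsen+Wu, Jan 22→Huang, Jan 23→Tran.
Loads: Larsen 2/2, Huang 3/3, Tran 2/2, Andersen 2/2, Wu 2/2, Ito 0/2, Greco 0/3 — all within limits.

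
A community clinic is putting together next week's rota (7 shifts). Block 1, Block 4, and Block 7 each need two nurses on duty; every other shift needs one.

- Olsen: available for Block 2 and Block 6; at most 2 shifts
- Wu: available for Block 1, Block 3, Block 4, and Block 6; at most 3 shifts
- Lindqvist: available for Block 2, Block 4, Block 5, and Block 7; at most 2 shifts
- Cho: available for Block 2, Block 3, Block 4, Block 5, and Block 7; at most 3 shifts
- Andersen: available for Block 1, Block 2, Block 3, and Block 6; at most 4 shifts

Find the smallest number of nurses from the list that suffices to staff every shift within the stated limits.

10 slots to fill and no one can take more than 4, so at least ⌈10/4⌉ = 3 nurses are needed.
Shifts {Block 1, Block 7} need 4 slots, but among the nurses available for them (Wu, Lindqvist, Cho, and Andersen) any 3 together supply at most 3. So 3 nurses are not enough.
Wu, Lindqvist, Cho, and Andersen alone can cover everything: Block 1→Wu+Andersen, Block 2→Cho, Block 3→Andersen, Block 4→Wu+Cho, Block 5→Lindqvist, Block 6→Wu, Block 7→Lindqvist+Cho.

4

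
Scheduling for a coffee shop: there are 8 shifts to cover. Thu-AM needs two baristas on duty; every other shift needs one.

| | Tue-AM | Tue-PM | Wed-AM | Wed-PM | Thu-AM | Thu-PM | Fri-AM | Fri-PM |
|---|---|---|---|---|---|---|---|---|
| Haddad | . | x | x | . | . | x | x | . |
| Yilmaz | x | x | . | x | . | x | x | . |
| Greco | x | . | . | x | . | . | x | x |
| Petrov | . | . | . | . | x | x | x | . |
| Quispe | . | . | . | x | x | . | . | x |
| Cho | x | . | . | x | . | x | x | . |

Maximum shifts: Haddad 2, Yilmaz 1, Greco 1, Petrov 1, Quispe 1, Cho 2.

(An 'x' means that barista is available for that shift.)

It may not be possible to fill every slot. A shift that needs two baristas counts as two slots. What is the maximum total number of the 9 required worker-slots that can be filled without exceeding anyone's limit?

Total capacity across all baristas is 2+1+1+1+1+2 = 8, and 9 slots are needed, so at most 8 can be filled.
An assignment achieving 8: Tue-AM→Yilmaz, Tue-PM→Haddad, Wed-AM→Haddad, Wed-PM→Cho, Thu-AM→Petrov+Quispe, Thu-PM→Cho, Fri-PM→Greco.
Loads: Haddad 2/2, Yilmaz 1/1, Greco 1/1, Petrov 1/1, Quispe 1/1, Cho 2/2.

8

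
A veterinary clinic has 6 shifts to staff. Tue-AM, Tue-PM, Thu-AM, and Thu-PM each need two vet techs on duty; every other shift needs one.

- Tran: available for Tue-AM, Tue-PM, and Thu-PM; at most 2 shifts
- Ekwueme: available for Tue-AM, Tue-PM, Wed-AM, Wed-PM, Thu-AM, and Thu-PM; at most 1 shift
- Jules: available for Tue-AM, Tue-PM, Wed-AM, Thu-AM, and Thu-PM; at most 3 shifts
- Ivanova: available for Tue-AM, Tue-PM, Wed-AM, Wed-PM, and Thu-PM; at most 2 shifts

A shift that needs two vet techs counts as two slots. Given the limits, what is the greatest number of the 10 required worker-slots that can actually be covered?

8

Total capacity across all vet techs is 2+1+3+2 = 8, and 10 slots are needed, so at most 8 can be filled.
An assignment achieving 8: Tue-AM→Tran+Jules, Tue-PM→Tran+Ivanova, Wed-AM→Jules, Wed-PM→Ekwueme, Thu-AM→Jules, Thu-PM→Ivanova.
Loads: Tran 2/2, Ekwueme 1/1, Jules 3/3, Ivanova 2/2.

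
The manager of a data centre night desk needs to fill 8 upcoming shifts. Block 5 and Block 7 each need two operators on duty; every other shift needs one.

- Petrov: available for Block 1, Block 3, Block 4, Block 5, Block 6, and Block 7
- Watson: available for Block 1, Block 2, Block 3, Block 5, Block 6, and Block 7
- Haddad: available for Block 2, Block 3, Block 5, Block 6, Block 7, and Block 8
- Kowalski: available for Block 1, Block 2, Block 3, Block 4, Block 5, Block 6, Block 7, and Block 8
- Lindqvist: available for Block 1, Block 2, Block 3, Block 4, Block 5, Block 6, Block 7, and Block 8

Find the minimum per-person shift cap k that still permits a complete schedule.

2

With 5 operators and 10 worker-slots to fill, someone must work at least ⌈10/5⌉ = 2 shifts, so k ≥ 2.
k = 2 works: Block 1→Petrov, Block 2→Watson, Block 3→Watson, Block 4→Petrov, Block 5→Kowalski+Lindqvist, Block 6→Haddad, Block 7→Kowalski+Lindqvist, Block 8→Haddad.
Loads: Petrov 2, Watson 2, Haddad 2, Kowalski 2, Lindqvist 2 — all ≤ 2.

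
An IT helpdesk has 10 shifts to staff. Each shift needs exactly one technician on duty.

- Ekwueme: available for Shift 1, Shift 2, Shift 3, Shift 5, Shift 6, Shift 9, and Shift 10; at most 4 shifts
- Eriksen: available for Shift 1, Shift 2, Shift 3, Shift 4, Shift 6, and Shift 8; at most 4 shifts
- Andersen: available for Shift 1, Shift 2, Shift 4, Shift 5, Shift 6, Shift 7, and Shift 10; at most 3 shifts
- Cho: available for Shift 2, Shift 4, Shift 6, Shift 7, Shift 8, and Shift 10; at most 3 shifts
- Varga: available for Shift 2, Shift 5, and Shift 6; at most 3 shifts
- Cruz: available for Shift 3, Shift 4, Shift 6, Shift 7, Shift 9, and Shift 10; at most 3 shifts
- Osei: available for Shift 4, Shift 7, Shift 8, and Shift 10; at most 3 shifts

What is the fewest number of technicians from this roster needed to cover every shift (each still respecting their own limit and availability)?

3

10 slots to fill and no one can take more than 4, so at least ⌈10/4⌉ = 3 technicians are needed.
Ekwueme, Eriksen, and Andersen alone can cover everything: Shift 1→Eriksen, Shift 2→Eriksen, Shift 3→Ekwueme, Shift 4→Eriksen, Shift 5→Ekwueme, Shift 6→Andersen, Shift 7→Andersen, Shift 8→Eriksen, Shift 9→Ekwueme, Shift 10→Ekwueme.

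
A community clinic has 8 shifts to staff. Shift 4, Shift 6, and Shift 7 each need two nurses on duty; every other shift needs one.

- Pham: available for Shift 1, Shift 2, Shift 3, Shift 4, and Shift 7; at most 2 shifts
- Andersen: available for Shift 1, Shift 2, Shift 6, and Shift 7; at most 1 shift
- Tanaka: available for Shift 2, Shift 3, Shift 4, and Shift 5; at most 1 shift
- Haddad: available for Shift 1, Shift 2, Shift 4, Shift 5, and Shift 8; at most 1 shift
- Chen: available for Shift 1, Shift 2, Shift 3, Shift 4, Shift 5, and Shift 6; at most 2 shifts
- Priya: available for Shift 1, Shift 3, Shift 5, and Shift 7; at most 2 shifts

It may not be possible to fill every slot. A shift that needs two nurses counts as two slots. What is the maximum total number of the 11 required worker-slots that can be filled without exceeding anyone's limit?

Total capacity across all nurses is 2+1+1+1+2+2 = 9, and 11 slots are needed, so at most 9 can be filled.
An assignment achieving 9: Shift 3→Pham, Shift 4→Tanaka+Chen, Shift 5→Priya, Shift 6→Andersen+Chen, Shift 7→Pham+Priya, Shift 8→Haddad.
Loads: Pham 2/2, Andersen 1/1, Tanaka 1/1, Haddad 1/1, Chen 2/2, Priya 2/2.

9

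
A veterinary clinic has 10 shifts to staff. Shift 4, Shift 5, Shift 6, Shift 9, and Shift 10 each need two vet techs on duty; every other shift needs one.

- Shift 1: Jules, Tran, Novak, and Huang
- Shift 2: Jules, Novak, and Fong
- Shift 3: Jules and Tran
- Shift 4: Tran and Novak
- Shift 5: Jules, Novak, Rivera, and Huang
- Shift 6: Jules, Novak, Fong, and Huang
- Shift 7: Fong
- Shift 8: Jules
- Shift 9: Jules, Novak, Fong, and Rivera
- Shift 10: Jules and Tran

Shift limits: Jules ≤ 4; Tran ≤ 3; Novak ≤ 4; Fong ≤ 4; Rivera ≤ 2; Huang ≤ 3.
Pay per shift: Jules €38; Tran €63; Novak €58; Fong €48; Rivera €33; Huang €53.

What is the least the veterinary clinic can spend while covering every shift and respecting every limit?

Shift 4 can only be covered by Tran and Novak, so that assignment is forced.
Shift 7 can only be covered by Fong, so that assignment is forced.
Shift 8 can only be covered by Jules, so that assignment is forced.
Picking the cheapest available vet tech for each shift independently would cost €650, but that ignores the shift limits.
An optimal schedule: Shift 1→Jules, Shift 2→Fong, Shift 3→Jules, Shift 4→Novak+Tran, Shift 5→Rivera+Huang, Shift 6→Fong+Huang, Shift 7→Fong, Shift 8→Jules, Shift 9→Rivera+Fong, Shift 10→Jules+Tran.
Total: 38 + 48 + 38 + 58 + 63 + 33 + 53 + 48 + 53 + 48 + 38 + 33 + 48 + 38 + 63 = €700.

€700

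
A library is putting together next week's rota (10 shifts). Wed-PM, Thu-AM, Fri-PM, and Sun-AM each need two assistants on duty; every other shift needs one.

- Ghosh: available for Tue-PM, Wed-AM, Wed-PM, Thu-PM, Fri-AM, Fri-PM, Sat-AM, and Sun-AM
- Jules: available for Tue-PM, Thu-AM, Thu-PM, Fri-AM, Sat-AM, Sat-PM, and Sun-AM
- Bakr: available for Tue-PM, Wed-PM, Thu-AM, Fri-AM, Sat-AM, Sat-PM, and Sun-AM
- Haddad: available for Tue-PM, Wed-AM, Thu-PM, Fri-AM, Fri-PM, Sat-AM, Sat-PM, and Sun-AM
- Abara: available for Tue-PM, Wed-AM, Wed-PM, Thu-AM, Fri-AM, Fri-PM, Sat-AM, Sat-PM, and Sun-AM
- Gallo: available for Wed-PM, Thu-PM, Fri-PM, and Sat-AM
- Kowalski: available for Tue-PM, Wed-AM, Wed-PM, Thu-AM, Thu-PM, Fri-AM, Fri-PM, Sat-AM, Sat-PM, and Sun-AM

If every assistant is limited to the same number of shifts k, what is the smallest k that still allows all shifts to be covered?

With 7 assistants and 14 worker-slots to fill, someone must work at least ⌈14/7⌉ = 2 shifts, so k ≥ 2.
k = 2 works: Tue-PM→Jules, Wed-AM→Ghosh, Wed-PM→Abara+Gallo, Thu-AM→Bakr+Abara, Thu-PM→Ghosh, Fri-AM→Bakr, Fri-PM→Gallo+Kowalski, Sat-AM→Haddad, Sat-PM→Jules, Sun-AM→Haddad+Kowalski.
Loads: Ghosh 2, Jules 2, Bakr 2, Haddad 2, Abara 2, Gallo 2, Kowalski 2 — all ≤ 2.

2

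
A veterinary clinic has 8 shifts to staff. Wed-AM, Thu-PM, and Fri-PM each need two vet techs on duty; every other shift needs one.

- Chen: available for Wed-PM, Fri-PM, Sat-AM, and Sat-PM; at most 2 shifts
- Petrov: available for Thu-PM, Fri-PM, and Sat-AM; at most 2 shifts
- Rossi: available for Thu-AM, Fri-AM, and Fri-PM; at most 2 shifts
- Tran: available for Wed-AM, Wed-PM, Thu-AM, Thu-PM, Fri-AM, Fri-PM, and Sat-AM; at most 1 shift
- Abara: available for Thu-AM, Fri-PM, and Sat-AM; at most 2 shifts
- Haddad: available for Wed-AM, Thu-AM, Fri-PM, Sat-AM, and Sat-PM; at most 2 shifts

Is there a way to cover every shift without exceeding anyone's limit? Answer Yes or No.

Total capacity is 11 and 11 slots are needed, so capacity alone doesn't rule it out.
Shifts {Wed-AM, Thu-PM} need 4 worker-slots in total, but the vet techs available for any of those shifts (Petrov, Tran, and Haddad) can supply at most 3 among them. So no valid schedule exists.

No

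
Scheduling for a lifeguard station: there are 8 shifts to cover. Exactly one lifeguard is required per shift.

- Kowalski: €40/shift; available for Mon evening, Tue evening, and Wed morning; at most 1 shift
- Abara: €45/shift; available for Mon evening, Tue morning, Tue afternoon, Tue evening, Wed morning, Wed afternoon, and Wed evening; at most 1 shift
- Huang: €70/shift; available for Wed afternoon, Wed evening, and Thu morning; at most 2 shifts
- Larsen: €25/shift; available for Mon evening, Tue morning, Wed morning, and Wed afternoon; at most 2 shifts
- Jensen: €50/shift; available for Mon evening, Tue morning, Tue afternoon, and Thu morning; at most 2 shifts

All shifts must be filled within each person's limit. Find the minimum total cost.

Picking the cheapest available lifeguard for each shift independently would cost €280, but that ignores the shift limits.
An optimal schedule: Mon evening→Jensen, Tue morning→Jensen, Tue afternoon→Abara, Tue evening→Kowalski, Wed morning→Larsen, Wed afternoon→Larsen, Wed evening→Huang, Thu morning→Huang.
Total: 50 + 50 + 45 + 40 + 25 + 25 + 70 + 70 = €375.

€375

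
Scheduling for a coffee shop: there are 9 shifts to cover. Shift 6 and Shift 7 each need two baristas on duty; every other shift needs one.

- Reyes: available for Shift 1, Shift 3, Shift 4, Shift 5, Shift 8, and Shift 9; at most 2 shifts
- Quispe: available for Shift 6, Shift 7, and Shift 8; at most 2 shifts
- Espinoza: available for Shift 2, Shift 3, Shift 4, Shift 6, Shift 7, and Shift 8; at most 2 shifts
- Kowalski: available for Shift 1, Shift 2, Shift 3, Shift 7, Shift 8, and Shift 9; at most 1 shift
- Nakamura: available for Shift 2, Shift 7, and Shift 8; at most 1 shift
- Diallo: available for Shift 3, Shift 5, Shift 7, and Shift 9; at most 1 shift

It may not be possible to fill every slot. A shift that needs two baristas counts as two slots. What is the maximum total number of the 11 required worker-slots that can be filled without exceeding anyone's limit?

Total capacity across all baristas is 2+2+2+1+1+1 = 9, and 11 slots are needed, so at most 9 can be filled.
An assignment achieving 9: Shift 1→Reyes, Shift 2→Espinoza, Shift 4→Reyes, Shift 5→Diallo, Shift 6→Quispe+Espinoza, Shift 7→Quispe+Nakamura, Shift 9→Kowalski.
Loads: Reyes 2/2, Quispe 2/2, Espinoza 2/2, Kowalski 1/1, Nakamura 1/1, Diallo 1/1.

9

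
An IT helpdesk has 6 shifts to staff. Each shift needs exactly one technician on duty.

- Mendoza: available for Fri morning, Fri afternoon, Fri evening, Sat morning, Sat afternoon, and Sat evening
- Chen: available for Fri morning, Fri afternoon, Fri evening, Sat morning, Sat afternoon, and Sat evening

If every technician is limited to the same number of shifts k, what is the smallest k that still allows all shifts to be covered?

With 2 technicians and 6 worker-slots to fill, someone must work at least ⌈6/2⌉ = 3 shifts, so k ≥ 3.
k = 3 works: Fri morning→Mendoza, Fri afternoon→Mendoza, Fri evening→Mendoza, Sat morning→Chen, Sat afternoon→Chen, Sat evening→Chen.
Loads: Mendoza 3, Chen 3 — all ≤ 3.

3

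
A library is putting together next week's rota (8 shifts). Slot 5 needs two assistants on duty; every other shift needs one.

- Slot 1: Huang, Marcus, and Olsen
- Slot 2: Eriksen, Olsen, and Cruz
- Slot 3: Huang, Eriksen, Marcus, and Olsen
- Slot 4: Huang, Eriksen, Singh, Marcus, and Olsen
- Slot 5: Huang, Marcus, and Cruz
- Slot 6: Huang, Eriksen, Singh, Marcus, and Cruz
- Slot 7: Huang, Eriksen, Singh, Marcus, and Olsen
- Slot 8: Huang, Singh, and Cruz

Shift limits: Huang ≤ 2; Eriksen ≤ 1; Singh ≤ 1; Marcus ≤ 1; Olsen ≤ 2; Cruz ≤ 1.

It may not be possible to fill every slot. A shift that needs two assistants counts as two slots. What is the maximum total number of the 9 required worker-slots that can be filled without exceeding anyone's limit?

8

Total capacity across all assistants is 2+1+1+1+2+1 = 8, and 9 slots are needed, so at most 8 can be filled.
An assignment achieving 8: Slot 1→Huang, Slot 2→Eriksen, Slot 3→Olsen, Slot 4→Olsen, Slot 5→Huang+Marcus, Slot 6→Cruz, Slot 8→Singh.
Loads: Huang 2/2, Eriksen 1/1, Singh 1/1, Marcus 1/1, Olsen 2/2, Cruz 1/1.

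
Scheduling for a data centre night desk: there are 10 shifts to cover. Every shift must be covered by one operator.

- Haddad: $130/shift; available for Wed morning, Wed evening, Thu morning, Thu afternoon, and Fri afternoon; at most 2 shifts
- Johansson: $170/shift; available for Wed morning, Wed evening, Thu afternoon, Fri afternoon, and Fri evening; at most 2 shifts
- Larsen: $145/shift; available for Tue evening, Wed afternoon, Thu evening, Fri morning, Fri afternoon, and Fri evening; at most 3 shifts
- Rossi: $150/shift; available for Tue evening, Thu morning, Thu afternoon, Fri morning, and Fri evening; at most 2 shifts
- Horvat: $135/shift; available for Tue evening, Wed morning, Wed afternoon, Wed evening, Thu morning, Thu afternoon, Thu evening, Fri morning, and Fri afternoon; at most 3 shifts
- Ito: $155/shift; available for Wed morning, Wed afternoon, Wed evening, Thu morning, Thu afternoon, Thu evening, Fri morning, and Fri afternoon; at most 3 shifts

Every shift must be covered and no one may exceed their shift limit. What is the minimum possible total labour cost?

Picking the cheapest available operator for each shift independently would cost $1335, but that ignores the shift limits.
An optimal schedule: Tue evening→Horvat, Wed morning→Haddad, Wed afternoon→Horvat, Wed evening→Haddad, Thu morning→Rossi, Thu afternoon→Rossi, Thu evening→Horvat, Fri morning→Larsen, Fri afternoon→Larsen, Fri evening→Larsen.
Total: 135 + 130 + 135 + 130 + 150 + 150 + 135 + 145 + 145 + 145 = $1400.

$1400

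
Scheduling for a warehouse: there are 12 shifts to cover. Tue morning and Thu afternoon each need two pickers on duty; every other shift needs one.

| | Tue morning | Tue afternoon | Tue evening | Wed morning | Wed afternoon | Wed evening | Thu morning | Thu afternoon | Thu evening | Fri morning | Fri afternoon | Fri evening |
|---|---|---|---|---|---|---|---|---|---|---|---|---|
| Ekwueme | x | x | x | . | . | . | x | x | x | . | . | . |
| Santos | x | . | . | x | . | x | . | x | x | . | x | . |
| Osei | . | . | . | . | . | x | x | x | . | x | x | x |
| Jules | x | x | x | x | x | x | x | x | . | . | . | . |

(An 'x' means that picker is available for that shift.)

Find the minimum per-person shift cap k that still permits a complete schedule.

4

With 4 pickers and 14 worker-slots to fill, someone must work at least ⌈14/4⌉ = 4 shifts, so k ≥ 4.
k = 4 works: Tue morning→Ekwueme+Santos, Tue afternoon→Ekwueme, Tue evening→Ekwueme, Wed morning→Santos, Wed afternoon→Jules, Wed evening→Santos, Thu morning→Osei, Thu afternoon→Osei+Jules, Thu evening→Ekwueme, Fri morning→Osei, Fri afternoon→Santos, Fri evening→Osei.
Loads: Ekwueme 4, Santos 4, Osei 4, Jules 2 — all ≤ 4.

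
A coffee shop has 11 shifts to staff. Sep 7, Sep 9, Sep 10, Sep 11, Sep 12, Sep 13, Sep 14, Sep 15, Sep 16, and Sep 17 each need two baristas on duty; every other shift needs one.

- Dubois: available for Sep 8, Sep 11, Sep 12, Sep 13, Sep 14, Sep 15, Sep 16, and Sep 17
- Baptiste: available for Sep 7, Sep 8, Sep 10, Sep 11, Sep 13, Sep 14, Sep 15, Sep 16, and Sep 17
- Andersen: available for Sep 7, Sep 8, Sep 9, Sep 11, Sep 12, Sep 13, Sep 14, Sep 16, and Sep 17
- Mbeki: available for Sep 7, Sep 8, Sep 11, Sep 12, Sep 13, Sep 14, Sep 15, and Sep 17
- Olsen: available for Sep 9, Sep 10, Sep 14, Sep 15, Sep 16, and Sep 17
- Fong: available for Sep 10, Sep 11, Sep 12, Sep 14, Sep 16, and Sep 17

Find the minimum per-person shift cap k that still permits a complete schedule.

With 6 baristas and 21 worker-slots to fill, someone must work at least ⌈21/6⌉ = 4 shifts, so k ≥ 4.
k = 4 works: Sep 7→Baptiste+Andersen, Sep 8→Dubois, Sep 9→Andersen+Olsen, Sep 10→Baptiste+Olsen, Sep 11→Andersen+Mbeki, Sep 12→Dubois+Andersen, Sep 13→Dubois+Baptiste, Sep 14→Mbeki+Olsen, Sep 15→Dubois+Baptiste, Sep 16→Olsen+Fong, Sep 17→Mbeki+Fong.
Loads: Dubois 4, Baptiste 4, Andersen 4, Mbeki 3, Olsen 4, Fong 2 — all ≤ 4.

4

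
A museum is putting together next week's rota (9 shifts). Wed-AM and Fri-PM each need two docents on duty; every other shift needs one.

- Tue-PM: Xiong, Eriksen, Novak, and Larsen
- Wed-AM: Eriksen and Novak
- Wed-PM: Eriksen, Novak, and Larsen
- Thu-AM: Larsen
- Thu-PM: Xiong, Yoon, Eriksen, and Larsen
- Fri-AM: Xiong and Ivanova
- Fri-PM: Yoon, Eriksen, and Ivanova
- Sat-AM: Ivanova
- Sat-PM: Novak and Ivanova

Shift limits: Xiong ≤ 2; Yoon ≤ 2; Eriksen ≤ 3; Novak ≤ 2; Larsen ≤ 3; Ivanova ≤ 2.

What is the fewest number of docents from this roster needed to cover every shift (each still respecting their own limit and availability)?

5

11 slots to fill and no one can take more than 3, so at least ⌈11/3⌉ = 4 docents are needed.
Any 4 docents together have capacity at most 3+3+2+2 = 10 < 11 slots, so 4 can never suffice.
Xiong, Eriksen, Novak, Larsen, and Ivanova alone can cover everything: Tue-PM→Larsen, Wed-AM→Eriksen+Novak, Wed-PM→Eriksen, Thu-AM→Larsen, Thu-PM→Xiong, Fri-AM→Xiong, Fri-PM→Eriksen+Ivanova, Sat-AM→Ivanova, Sat-PM→Novak.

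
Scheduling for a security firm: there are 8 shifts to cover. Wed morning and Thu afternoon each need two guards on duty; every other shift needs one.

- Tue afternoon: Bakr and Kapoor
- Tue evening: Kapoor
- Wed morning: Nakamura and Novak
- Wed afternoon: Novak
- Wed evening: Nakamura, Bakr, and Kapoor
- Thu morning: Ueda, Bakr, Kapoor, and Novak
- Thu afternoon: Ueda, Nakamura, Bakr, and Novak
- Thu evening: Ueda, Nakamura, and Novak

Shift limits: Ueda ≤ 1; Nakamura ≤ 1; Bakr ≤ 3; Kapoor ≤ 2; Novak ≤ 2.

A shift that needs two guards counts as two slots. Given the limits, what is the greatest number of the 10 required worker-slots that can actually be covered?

9

Total capacity across all guards is 1+1+3+2+2 = 9, and 10 slots are needed, so at most 9 can be filled.
An assignment achieving 9: Tue afternoon→Bakr, Tue evening→Kapoor, Wed morning→Nakamura+Novak, Wed afternoon→Novak, Wed evening→Bakr, Thu morning→Kapoor, Thu afternoon→Bakr, Thu evening→Ueda.
Loads: Ueda 1/1, Nakamura 1/1, Bakr 3/3, Kapoor 2/2, Novak 2/2.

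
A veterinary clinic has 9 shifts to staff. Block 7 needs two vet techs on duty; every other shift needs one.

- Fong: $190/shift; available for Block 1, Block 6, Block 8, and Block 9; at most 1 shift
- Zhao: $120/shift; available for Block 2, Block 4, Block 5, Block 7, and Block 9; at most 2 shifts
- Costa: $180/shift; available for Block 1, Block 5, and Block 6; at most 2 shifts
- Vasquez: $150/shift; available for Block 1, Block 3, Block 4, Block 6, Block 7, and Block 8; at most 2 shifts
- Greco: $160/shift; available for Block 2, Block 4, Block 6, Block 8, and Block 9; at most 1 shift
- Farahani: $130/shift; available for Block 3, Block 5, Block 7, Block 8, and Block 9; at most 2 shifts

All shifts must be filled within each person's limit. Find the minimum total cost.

Picking the cheapest available vet tech for each shift independently would cost $1290, but that ignores the shift limits.
An optimal schedule: Block 1→Fong, Block 2→Zhao, Block 3→Vasquez, Block 4→Zhao, Block 5→Costa, Block 6→Costa, Block 7→Vasquez+Farahani, Block 8→Greco, Block 9→Farahani.
Total: 190 + 120 + 150 + 120 + 180 + 180 + 150 + 130 + 160 + 130 = $1510.

$1510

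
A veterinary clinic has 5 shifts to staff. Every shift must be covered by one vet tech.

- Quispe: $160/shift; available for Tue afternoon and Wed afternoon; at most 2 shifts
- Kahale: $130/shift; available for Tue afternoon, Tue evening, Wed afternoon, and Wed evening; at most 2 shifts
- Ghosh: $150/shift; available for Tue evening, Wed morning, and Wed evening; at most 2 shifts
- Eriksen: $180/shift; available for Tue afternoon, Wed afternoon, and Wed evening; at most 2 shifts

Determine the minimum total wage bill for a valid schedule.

$720

Wed morning can only be covered by Ghosh, so that assignment is forced.
Picking the cheapest available vet tech for each shift independently would cost $670, but that ignores the shift limits.
An optimal schedule: Tue afternoon→Kahale, Tue evening→Kahale, Wed morning→Ghosh, Wed afternoon→Quispe, Wed evening→Ghosh.
Total: 130 + 130 + 150 + 160 + 150 = $720.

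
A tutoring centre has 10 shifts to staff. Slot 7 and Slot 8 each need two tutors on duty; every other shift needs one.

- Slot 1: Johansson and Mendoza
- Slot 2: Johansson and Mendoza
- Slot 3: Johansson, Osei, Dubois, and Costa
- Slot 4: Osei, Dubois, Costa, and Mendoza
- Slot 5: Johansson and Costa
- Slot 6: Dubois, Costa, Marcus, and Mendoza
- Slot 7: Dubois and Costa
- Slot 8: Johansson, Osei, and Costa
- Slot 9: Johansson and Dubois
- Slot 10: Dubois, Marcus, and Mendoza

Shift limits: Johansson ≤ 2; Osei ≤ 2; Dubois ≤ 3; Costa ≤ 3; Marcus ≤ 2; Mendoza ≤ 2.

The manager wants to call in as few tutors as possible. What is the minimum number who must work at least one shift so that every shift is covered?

5

12 slots to fill and no one can take more than 3, so at least ⌈12/3⌉ = 4 tutors are needed.
Any 4 tutors together have capacity at most 3+3+2+2 = 10 < 12 slots, so 4 can never suffice.
Johansson, Osei, Dubois, Costa, and Marcus alone can cover everything: Slot 1→Johansson, Slot 2→Johansson, Slot 3→Dubois, Slot 4→Osei, Slot 5→Costa, Slot 6→Marcus, Slot 7→Dubois+Costa, Slot 8→Osei+Costa, Slot 9→Dubois, Slot 10→Marcus.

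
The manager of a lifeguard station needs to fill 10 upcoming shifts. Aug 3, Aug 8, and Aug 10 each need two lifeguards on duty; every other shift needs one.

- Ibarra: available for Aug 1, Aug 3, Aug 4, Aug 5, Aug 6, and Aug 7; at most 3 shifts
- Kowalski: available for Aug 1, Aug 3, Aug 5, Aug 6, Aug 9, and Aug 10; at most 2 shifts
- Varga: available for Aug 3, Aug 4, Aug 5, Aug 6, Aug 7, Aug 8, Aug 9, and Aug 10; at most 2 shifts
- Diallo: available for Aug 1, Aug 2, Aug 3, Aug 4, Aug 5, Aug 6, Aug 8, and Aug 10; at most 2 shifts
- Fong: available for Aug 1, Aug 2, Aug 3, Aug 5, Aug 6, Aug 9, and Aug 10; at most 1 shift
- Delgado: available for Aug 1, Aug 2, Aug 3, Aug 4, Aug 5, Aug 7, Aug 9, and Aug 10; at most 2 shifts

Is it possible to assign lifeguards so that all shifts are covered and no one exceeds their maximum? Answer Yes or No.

No

Total capacity is 3+2+2+2+1+2 = 12 but 13 worker-slots are needed — infeasible.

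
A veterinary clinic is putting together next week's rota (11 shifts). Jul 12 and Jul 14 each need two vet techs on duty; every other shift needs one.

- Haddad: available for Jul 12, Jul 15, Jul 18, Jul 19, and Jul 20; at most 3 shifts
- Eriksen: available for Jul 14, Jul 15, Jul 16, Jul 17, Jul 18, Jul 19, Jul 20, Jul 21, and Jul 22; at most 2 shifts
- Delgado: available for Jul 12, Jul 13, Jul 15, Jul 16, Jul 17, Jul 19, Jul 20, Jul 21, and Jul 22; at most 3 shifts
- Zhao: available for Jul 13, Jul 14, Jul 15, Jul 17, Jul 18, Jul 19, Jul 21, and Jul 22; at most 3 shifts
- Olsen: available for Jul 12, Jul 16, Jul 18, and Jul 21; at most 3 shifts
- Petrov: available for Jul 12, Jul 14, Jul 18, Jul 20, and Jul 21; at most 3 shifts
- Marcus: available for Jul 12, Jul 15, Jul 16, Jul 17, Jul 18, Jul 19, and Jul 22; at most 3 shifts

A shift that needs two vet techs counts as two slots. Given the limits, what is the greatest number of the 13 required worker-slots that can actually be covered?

Total capacity across all vet techs is 3+2+3+3+3+3+3 = 20, and 13 slots are needed, so at most 13 can be filled.
An assignment achieving 13: Jul 12→Haddad+Olsen, Jul 13→Delgado, Jul 14→Eriksen+Zhao, Jul 15→Haddad, Jul 16→Eriksen, Jul 17→Delgado, Jul 18→Olsen, Jul 19→Zhao, Jul 20→Haddad, Jul 21→Zhao, Jul 22→Delgado.
Loads: Haddad 3/3, Eriksen 2/2, Delgado 3/3, Zhao 3/3, Olsen 2/3, Petrov 0/3, Marcus 0/3.

13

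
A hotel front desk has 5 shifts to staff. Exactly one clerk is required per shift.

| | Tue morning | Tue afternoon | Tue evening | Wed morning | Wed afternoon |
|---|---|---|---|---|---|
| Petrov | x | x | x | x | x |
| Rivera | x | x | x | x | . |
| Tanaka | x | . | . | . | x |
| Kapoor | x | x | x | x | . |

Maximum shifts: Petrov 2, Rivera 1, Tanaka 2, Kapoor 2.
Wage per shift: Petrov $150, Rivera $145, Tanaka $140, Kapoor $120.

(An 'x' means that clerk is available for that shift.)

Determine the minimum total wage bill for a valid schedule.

$665

Picking the cheapest available clerk for each shift independently would cost $620, but that ignores the shift limits.
An optimal schedule: Tue morning→Tanaka, Tue afternoon→Kapoor, Tue evening→Kapoor, Wed morning→Rivera, Wed afternoon→Tanaka.
Total: 140 + 120 + 120 + 145 + 140 = $665.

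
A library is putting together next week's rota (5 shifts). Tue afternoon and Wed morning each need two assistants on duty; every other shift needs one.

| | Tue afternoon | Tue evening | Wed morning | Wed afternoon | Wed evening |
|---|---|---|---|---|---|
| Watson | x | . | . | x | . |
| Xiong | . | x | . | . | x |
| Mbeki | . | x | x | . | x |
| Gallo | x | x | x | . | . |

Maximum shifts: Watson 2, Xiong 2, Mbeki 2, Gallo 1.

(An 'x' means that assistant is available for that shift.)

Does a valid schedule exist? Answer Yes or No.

No

Total capacity is 7 and 7 slots are needed, so capacity alone doesn't rule it out.
Shifts {Tue afternoon, Wed morning} need 4 worker-slots in total, but the assistants available for any of those shifts (Watson, Mbeki, and Gallo) can supply at most 3 among them. So no valid schedule exists.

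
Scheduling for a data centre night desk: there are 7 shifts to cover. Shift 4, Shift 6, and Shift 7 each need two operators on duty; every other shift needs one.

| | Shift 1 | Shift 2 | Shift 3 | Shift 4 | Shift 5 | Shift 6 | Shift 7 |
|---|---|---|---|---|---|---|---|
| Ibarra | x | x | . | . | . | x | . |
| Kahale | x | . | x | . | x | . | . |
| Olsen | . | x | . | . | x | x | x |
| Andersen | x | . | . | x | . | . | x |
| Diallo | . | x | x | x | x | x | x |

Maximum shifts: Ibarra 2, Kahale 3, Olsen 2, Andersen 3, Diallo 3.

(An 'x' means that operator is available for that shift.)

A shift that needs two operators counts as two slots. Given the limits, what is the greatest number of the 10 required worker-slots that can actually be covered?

Total capacity across all operators is 2+3+2+3+3 = 13, and 10 slots are needed, so at most 10 can be filled.
An assignment achieving 10: Shift 1→Ibarra, Shift 2→Ibarra, Shift 3→Kahale, Shift 4→Andersen+Diallo, Shift 5→Kahale, Shift 6→Olsen+Diallo, Shift 7→Olsen+Andersen.
Loads: Ibarra 2/2, Kahale 2/3, Olsen 2/2, Andersen 2/3, Diallo 2/3.

10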